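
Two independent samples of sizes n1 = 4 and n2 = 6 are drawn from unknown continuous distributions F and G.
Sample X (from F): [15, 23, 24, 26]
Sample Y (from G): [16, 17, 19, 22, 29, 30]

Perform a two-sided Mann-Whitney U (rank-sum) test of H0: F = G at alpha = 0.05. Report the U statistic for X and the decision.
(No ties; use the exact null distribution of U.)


Step 1: Combine and sort all 10 observations; assign midranks.
sorted (value, group): (15,X), (16,Y), (17,Y), (19,Y), (22,Y), (23,X), (24,X), (26,X), (29,Y), (30,Y)
ranks: 15->1, 16->2, 17->3, 19->4, 22->5, 23->6, 24->7, 26->8, 29->9, 30->10
Step 2: Rank sum for X: R1 = 1 + 6 + 7 + 8 = 22.
Step 3: U_X = R1 - n1(n1+1)/2 = 22 - 4*5/2 = 22 - 10 = 12.
       U_Y = n1*n2 - U_X = 24 - 12 = 12.
Step 4: No ties, so the exact null distribution of U (based on enumerating the C(10,4) = 210 equally likely rank assignments) gives the two-sided p-value.
Step 5: p-value = 1.000000; compare to alpha = 0.05. fail to reject H0.

U_X = 12, p = 1.000000, fail to reject H0 at alpha = 0.05.


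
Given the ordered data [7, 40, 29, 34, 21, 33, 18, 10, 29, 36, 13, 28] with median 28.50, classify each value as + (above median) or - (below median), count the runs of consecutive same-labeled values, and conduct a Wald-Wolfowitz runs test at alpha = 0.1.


Step 1: Compute median = 28.50; label A = above, B = below.
Labels in order: BAAABABBAABB  (n_A = 6, n_B = 6)
Step 2: Count runs R = 7.
Step 3: Under H0 (random ordering), E[R] = 2*n_A*n_B/(n_A+n_B) + 1 = 2*6*6/12 + 1 = 7.0000.
        Var[R] = 2*n_A*n_B*(2*n_A*n_B - n_A - n_B) / ((n_A+n_B)^2 * (n_A+n_B-1)) = 4320/1584 = 2.7273.
        SD[R] = 1.6514.
Step 4: R = E[R], so z = 0 with no continuity correction.
Step 5: Two-sided p-value via normal approximation = 2*(1 - Phi(|z|)) = 1.000000.
Step 6: alpha = 0.1. fail to reject H0.

R = 7, z = 0.0000, p = 1.000000, fail to reject H0.


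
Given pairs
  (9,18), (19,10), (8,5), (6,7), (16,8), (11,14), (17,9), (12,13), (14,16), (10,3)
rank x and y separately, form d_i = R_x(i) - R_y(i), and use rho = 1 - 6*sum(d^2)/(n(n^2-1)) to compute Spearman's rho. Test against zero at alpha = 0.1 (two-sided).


Step 1: Rank x and y separately (midranks; no ties here).
rank(x): 9->3, 19->10, 8->2, 6->1, 16->8, 11->5, 17->9, 12->6, 14->7, 10->4
rank(y): 18->10, 10->6, 5->2, 7->3, 8->4, 14->8, 9->5, 13->7, 16->9, 3->1
Step 2: d_i = R_x(i) - R_y(i); compute d_i^2.
  (3-10)^2=49, (10-6)^2=16, (2-2)^2=0, (1-3)^2=4, (8-4)^2=16, (5-8)^2=9, (9-5)^2=16, (6-7)^2=1, (7-9)^2=4, (4-1)^2=9
sum(d^2) = 124.
Step 3: rho = 1 - 6*124 / (10*(10^2 - 1)) = 1 - 744/990 = 0.248485.
Step 4: Under H0, t = rho * sqrt((n-2)/(1-rho^2)) = 0.7256 ~ t(8).
Step 5: Two-sided p-value from the t-distribution with 8 df = 0.488776.
Step 6: alpha = 0.1. fail to reject H0.

rho = 0.2485, p = 0.488776, fail to reject H0 at alpha = 0.1.


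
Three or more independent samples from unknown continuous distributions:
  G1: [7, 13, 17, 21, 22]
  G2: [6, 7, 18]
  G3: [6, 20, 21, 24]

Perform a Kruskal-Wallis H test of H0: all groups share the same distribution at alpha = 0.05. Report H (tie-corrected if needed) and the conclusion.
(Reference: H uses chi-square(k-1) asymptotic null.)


Step 1: Combine all N = 12 observations and assign midranks.
sorted (value, group, rank): (6,G2,1.5), (6,G3,1.5), (7,G1,3.5), (7,G2,3.5), (13,G1,5), (17,G1,6), (18,G2,7), (20,G3,8), (21,G1,9.5), (21,G3,9.5), (22,G1,11), (24,G3,12)
Step 2: Sum ranks within each group.
R_1 = 35 (n_1 = 5)
R_2 = 12 (n_2 = 3)
R_3 = 31 (n_3 = 4)
Step 3: H = 12/(N(N+1)) * sum(R_i^2/n_i) - 3(N+1)
     = 12/(12*13) * (35^2/5 + 12^2/3 + 31^2/4) - 3*13
     = 0.076923 * 533.25 - 39
     = 2.019231.
Step 4: Ties present; correction factor C = 1 - 18/(12^3 - 12) = 0.989510. Corrected H = 2.019231 / 0.989510 = 2.040636.
Step 5: Under H0, H ~ chi^2(2); p-value = 0.360480.
Step 6: alpha = 0.05. fail to reject H0.

H = 2.0406, df = 2, p = 0.360480, fail to reject H0.


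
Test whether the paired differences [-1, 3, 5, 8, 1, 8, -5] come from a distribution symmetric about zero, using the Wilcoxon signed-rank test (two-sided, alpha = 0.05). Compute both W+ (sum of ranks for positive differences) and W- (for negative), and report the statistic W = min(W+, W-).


Step 1: Drop any zero differences (none here) and take |d_i|.
|d| = [1, 3, 5, 8, 1, 8, 5]
Step 2: Midrank |d_i| (ties get averaged ranks).
ranks: |1|->1.5, |3|->3, |5|->4.5, |8|->6.5, |1|->1.5, |8|->6.5, |5|->4.5
Step 3: Attach original signs; sum ranks with positive sign and with negative sign.
W+ = 3 + 4.5 + 6.5 + 1.5 + 6.5 = 22
W- = 1.5 + 4.5 = 6
(Check: W+ + W- = 28 should equal n(n+1)/2 = 28.)
Step 4: Test statistic W = min(W+, W-) = 6.
Step 5: Ties in |d|, so use the tie-corrected normal approximation.
        E[W] = n(n+1)/4 = 7*8/4 = 14.
        Tie groups: |d|=1 (t=2), |d|=5 (t=2), |d|=8 (t=2); sum(t^3 - t) = 18.
        Var[W] = n(n+1)(2n+1)/24 - sum(t^3-t)/48 = 840/24 - 18/48 = 34.625.
        z = (W - E[W]) / sqrt(Var[W]) = (6 - 14) / 5.8843 = -1.3595.
        Two-sided p = 2*Phi(z) = 0.173972.
Step 6: alpha = 0.05. fail to reject H0.

W+ = 22, W- = 6, W = min = 6, p = 0.173972, fail to reject H0.


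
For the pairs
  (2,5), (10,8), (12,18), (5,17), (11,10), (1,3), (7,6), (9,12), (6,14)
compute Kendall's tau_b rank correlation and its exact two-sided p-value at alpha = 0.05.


Step 1: Enumerate the 36 unordered pairs (i,j) with i<j and classify each by sign(x_j-x_i) * sign(y_j-y_i).
  (1,2):dx=+8,dy=+3->C; (1,3):dx=+10,dy=+13->C; (1,4):dx=+3,dy=+12->C; (1,5):dx=+9,dy=+5->C
  (1,6):dx=-1,dy=-2->C; (1,7):dx=+5,dy=+1->C; (1,8):dx=+7,dy=+7->C; (1,9):dx=+4,dy=+9->C
  (2,3):dx=+2,dy=+10->C; (2,4):dx=-5,dy=+9->D; (2,5):dx=+1,dy=+2->C; (2,6):dx=-9,dy=-5->C
  (2,7):dx=-3,dy=-2->C; (2,8):dx=-1,dy=+4->D; (2,9):dx=-4,dy=+6->D; (3,4):dx=-7,dy=-1->C
  (3,5):dx=-1,dy=-8->C; (3,6):dx=-11,dy=-15->C; (3,7):dx=-5,dy=-12->C; (3,8):dx=-3,dy=-6->C
  (3,9):dx=-6,dy=-4->C; (4,5):dx=+6,dy=-7->D; (4,6):dx=-4,dy=-14->C; (4,7):dx=+2,dy=-11->D
  (4,8):dx=+4,dy=-5->D; (4,9):dx=+1,dy=-3->D; (5,6):dx=-10,dy=-7->C; (5,7):dx=-4,dy=-4->C
  (5,8):dx=-2,dy=+2->D; (5,9):dx=-5,dy=+4->D; (6,7):dx=+6,dy=+3->C; (6,8):dx=+8,dy=+9->C
  (6,9):dx=+5,dy=+11->C; (7,8):dx=+2,dy=+6->C; (7,9):dx=-1,dy=+8->D; (8,9):dx=-3,dy=+2->D
Step 2: C = 25, D = 11, total pairs = 36.
Step 3: tau = (C - D)/(n(n-1)/2) = (25 - 11)/36 = 0.388889.
Step 4: Exact two-sided p-value (enumerate n! = 362880 permutations of y under H0): p = 0.180181.
Step 5: alpha = 0.05. fail to reject H0.

tau_b = 0.3889 (C=25, D=11), p = 0.180181, fail to reject H0.


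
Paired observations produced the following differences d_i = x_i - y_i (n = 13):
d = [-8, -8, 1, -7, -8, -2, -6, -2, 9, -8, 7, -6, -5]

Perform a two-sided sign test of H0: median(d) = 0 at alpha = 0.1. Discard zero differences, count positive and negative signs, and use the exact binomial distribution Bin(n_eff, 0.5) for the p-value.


Step 1: Discard zero differences. Original n = 13; n_eff = number of nonzero differences = 13.
Nonzero differences (with sign): -8, -8, +1, -7, -8, -2, -6, -2, +9, -8, +7, -6, -5
Step 2: Count signs: positive = 3, negative = 10.
Step 3: Under H0: P(positive) = 0.5, so the number of positives S ~ Bin(13, 0.5).
Step 4: Two-sided exact p-value = sum of Bin(13,0.5) probabilities at or below the observed probability = 0.092285.
Step 5: alpha = 0.1. reject H0.

n_eff = 13, pos = 3, neg = 10, p = 0.092285, reject H0.


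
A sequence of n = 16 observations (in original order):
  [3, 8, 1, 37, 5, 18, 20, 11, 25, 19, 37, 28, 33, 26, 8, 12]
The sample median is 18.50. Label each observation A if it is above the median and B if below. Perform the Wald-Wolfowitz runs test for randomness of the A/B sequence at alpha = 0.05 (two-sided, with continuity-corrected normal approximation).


Step 1: Compute median = 18.50; label A = above, B = below.
Labels in order: BBBABBABAAAAAABB  (n_A = 8, n_B = 8)
Step 2: Count runs R = 7.
Step 3: Under H0 (random ordering), E[R] = 2*n_A*n_B/(n_A+n_B) + 1 = 2*8*8/16 + 1 = 9.0000.
        Var[R] = 2*n_A*n_B*(2*n_A*n_B - n_A - n_B) / ((n_A+n_B)^2 * (n_A+n_B-1)) = 14336/3840 = 3.7333.
        SD[R] = 1.9322.
Step 4: Continuity-corrected z = (R + 0.5 - E[R]) / SD[R] = (7 + 0.5 - 9.0000) / 1.9322 = -0.7763.
Step 5: Two-sided p-value via normal approximation = 2*(1 - Phi(|z|)) = 0.437558.
Step 6: alpha = 0.05. fail to reject H0.

R = 7, z = -0.7763, p = 0.437558, fail to reject H0.


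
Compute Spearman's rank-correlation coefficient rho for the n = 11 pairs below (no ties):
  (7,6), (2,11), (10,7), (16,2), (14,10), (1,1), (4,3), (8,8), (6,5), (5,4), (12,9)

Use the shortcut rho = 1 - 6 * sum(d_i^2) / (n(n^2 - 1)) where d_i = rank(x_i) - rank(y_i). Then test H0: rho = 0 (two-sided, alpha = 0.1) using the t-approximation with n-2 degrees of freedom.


Step 1: Rank x and y separately (midranks; no ties here).
rank(x): 7->6, 2->2, 10->8, 16->11, 14->10, 1->1, 4->3, 8->7, 6->5, 5->4, 12->9
rank(y): 6->6, 11->11, 7->7, 2->2, 10->10, 1->1, 3->3, 8->8, 5->5, 4->4, 9->9
Step 2: d_i = R_x(i) - R_y(i); compute d_i^2.
  (6-6)^2=0, (2-11)^2=81, (8-7)^2=1, (11-2)^2=81, (10-10)^2=0, (1-1)^2=0, (3-3)^2=0, (7-8)^2=1, (5-5)^2=0, (4-4)^2=0, (9-9)^2=0
sum(d^2) = 164.
Step 3: rho = 1 - 6*164 / (11*(11^2 - 1)) = 1 - 984/1320 = 0.254545.
Step 4: Under H0, t = rho * sqrt((n-2)/(1-rho^2)) = 0.7896 ~ t(9).
Step 5: Two-sided p-value from the t-distribution with 9 df = 0.450037.
Step 6: alpha = 0.1. fail to reject H0.

rho = 0.2545, p = 0.450037, fail to reject H0 at alpha = 0.1.


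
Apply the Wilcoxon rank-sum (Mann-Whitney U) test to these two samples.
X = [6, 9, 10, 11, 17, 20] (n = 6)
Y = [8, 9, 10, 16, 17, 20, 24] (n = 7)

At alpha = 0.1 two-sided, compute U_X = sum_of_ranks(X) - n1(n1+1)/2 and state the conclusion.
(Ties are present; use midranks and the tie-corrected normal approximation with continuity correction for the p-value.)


Step 1: Combine and sort all 13 observations; assign midranks.
sorted (value, group): (6,X), (8,Y), (9,X), (9,Y), (10,X), (10,Y), (11,X), (16,Y), (17,X), (17,Y), (20,X), (20,Y), (24,Y)
ranks: 6->1, 8->2, 9->3.5, 9->3.5, 10->5.5, 10->5.5, 11->7, 16->8, 17->9.5, 17->9.5, 20->11.5, 20->11.5, 24->13
Step 2: Rank sum for X: R1 = 1 + 3.5 + 5.5 + 7 + 9.5 + 11.5 = 38.
Step 3: U_X = R1 - n1(n1+1)/2 = 38 - 6*7/2 = 38 - 21 = 17.
       U_Y = n1*n2 - U_X = 42 - 17 = 25.
Step 4: Ties are present, so use the tie-corrected normal approximation (with continuity correction) for the p-value.
Step 5: p-value = 0.615126; compare to alpha = 0.1. fail to reject H0.

U_X = 17, p = 0.615126, fail to reject H0 at alpha = 0.1.


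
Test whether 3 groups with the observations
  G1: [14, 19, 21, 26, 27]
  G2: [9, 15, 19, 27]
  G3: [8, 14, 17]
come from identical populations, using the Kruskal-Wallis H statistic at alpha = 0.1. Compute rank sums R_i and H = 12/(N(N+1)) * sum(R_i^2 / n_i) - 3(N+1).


Step 1: Combine all N = 12 observations and assign midranks.
sorted (value, group, rank): (8,G3,1), (9,G2,2), (14,G1,3.5), (14,G3,3.5), (15,G2,5), (17,G3,6), (19,G1,7.5), (19,G2,7.5), (21,G1,9), (26,G1,10), (27,G1,11.5), (27,G2,11.5)
Step 2: Sum ranks within each group.
R_1 = 41.5 (n_1 = 5)
R_2 = 26 (n_2 = 4)
R_3 = 10.5 (n_3 = 3)
Step 3: H = 12/(N(N+1)) * sum(R_i^2/n_i) - 3(N+1)
     = 12/(12*13) * (41.5^2/5 + 26^2/4 + 10.5^2/3) - 3*13
     = 0.076923 * 550.2 - 39
     = 3.323077.
Step 4: Ties present; correction factor C = 1 - 18/(12^3 - 12) = 0.989510. Corrected H = 3.323077 / 0.989510 = 3.358304.
Step 5: Under H0, H ~ chi^2(2); p-value = 0.186532.
Step 6: alpha = 0.1. fail to reject H0.

H = 3.3583, df = 2, p = 0.186532, fail to reject H0.


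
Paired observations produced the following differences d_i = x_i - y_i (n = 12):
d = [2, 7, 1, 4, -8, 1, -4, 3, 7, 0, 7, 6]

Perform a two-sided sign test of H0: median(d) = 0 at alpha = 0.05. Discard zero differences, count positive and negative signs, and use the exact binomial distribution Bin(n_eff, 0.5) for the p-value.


Step 1: Discard zero differences. Original n = 12; n_eff = number of nonzero differences = 11.
Nonzero differences (with sign): +2, +7, +1, +4, -8, +1, -4, +3, +7, +7, +6
Step 2: Count signs: positive = 9, negative = 2.
Step 3: Under H0: P(positive) = 0.5, so the number of positives S ~ Bin(11, 0.5).
Step 4: Two-sided exact p-value = sum of Bin(11,0.5) probabilities at or below the observed probability = 0.065430.
Step 5: alpha = 0.05. fail to reject H0.

n_eff = 11, pos = 9, neg = 2, p = 0.065430, fail to reject H0.


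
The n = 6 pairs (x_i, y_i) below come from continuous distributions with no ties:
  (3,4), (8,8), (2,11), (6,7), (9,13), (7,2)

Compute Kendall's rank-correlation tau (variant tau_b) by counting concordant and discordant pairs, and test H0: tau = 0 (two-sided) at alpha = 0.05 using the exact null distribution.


Step 1: Enumerate the 15 unordered pairs (i,j) with i<j and classify each by sign(x_j-x_i) * sign(y_j-y_i).
  (1,2):dx=+5,dy=+4->C; (1,3):dx=-1,dy=+7->D; (1,4):dx=+3,dy=+3->C; (1,5):dx=+6,dy=+9->C
  (1,6):dx=+4,dy=-2->D; (2,3):dx=-6,dy=+3->D; (2,4):dx=-2,dy=-1->C; (2,5):dx=+1,dy=+5->C
  (2,6):dx=-1,dy=-6->C; (3,4):dx=+4,dy=-4->D; (3,5):dx=+7,dy=+2->C; (3,6):dx=+5,dy=-9->D
  (4,5):dx=+3,dy=+6->C; (4,6):dx=+1,dy=-5->D; (5,6):dx=-2,dy=-11->C
Step 2: C = 9, D = 6, total pairs = 15.
Step 3: tau = (C - D)/(n(n-1)/2) = (9 - 6)/15 = 0.200000.
Step 4: Exact two-sided p-value (enumerate n! = 720 permutations of y under H0): p = 0.719444.
Step 5: alpha = 0.05. fail to reject H0.

tau_b = 0.2000 (C=9, D=6), p = 0.719444, fail to reject H0.


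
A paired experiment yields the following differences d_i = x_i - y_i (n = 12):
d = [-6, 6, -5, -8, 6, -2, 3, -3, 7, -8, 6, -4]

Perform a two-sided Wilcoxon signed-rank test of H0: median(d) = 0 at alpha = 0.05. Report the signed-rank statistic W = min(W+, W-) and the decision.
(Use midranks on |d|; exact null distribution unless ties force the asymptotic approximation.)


Step 1: Drop any zero differences (none here) and take |d_i|.
|d| = [6, 6, 5, 8, 6, 2, 3, 3, 7, 8, 6, 4]
Step 2: Midrank |d_i| (ties get averaged ranks).
ranks: |6|->7.5, |6|->7.5, |5|->5, |8|->11.5, |6|->7.5, |2|->1, |3|->2.5, |3|->2.5, |7|->10, |8|->11.5, |6|->7.5, |4|->4
Step 3: Attach original signs; sum ranks with positive sign and with negative sign.
W+ = 7.5 + 7.5 + 2.5 + 10 + 7.5 = 35
W- = 7.5 + 5 + 11.5 + 1 + 2.5 + 11.5 + 4 = 43
(Check: W+ + W- = 78 should equal n(n+1)/2 = 78.)
Step 4: Test statistic W = min(W+, W-) = 35.
Step 5: Ties in |d|, so use the tie-corrected normal approximation.
        E[W] = n(n+1)/4 = 12*13/4 = 39.
        Tie groups: |d|=3 (t=2), |d|=6 (t=4), |d|=8 (t=2); sum(t^3 - t) = 72.
        Var[W] = n(n+1)(2n+1)/24 - sum(t^3-t)/48 = 3900/24 - 72/48 = 161.
        z = (W - E[W]) / sqrt(Var[W]) = (35 - 39) / 12.6886 = -0.3152.
        Two-sided p = 2*Phi(z) = 0.752576.
Step 6: alpha = 0.05. fail to reject H0.

W+ = 35, W- = 43, W = min = 35, p = 0.752576, fail to reject H0.


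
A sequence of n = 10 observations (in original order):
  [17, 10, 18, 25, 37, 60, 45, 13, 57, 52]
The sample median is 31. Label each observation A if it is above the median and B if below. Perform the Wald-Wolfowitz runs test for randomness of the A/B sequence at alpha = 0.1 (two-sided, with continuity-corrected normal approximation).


Step 1: Compute median = 31; label A = above, B = below.
Labels in order: BBBBAAABAA  (n_A = 5, n_B = 5)
Step 2: Count runs R = 4.
Step 3: Under H0 (random ordering), E[R] = 2*n_A*n_B/(n_A+n_B) + 1 = 2*5*5/10 + 1 = 6.0000.
        Var[R] = 2*n_A*n_B*(2*n_A*n_B - n_A - n_B) / ((n_A+n_B)^2 * (n_A+n_B-1)) = 2000/900 = 2.2222.
        SD[R] = 1.4907.
Step 4: Continuity-corrected z = (R + 0.5 - E[R]) / SD[R] = (4 + 0.5 - 6.0000) / 1.4907 = -1.0062.
Step 5: Two-sided p-value via normal approximation = 2*(1 - Phi(|z|)) = 0.314305.
Step 6: alpha = 0.1. fail to reject H0.

R = 4, z = -1.0062, p = 0.314305, fail to reject H0.


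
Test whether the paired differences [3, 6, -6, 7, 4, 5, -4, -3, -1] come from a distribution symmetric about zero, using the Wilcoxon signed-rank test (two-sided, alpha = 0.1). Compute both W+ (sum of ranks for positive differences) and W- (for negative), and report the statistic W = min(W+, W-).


Step 1: Drop any zero differences (none here) and take |d_i|.
|d| = [3, 6, 6, 7, 4, 5, 4, 3, 1]
Step 2: Midrank |d_i| (ties get averaged ranks).
ranks: |3|->2.5, |6|->7.5, |6|->7.5, |7|->9, |4|->4.5, |5|->6, |4|->4.5, |3|->2.5, |1|->1
Step 3: Attach original signs; sum ranks with positive sign and with negative sign.
W+ = 2.5 + 7.5 + 9 + 4.5 + 6 = 29.5
W- = 7.5 + 4.5 + 2.5 + 1 = 15.5
(Check: W+ + W- = 45 should equal n(n+1)/2 = 45.)
Step 4: Test statistic W = min(W+, W-) = 15.5.
Step 5: Ties in |d|, so use the tie-corrected normal approximation.
        E[W] = n(n+1)/4 = 9*10/4 = 22.5.
        Tie groups: |d|=3 (t=2), |d|=4 (t=2), |d|=6 (t=2); sum(t^3 - t) = 18.
        Var[W] = n(n+1)(2n+1)/24 - sum(t^3-t)/48 = 1710/24 - 18/48 = 70.875.
        z = (W - E[W]) / sqrt(Var[W]) = (15.5 - 22.5) / 8.4187 = -0.8315.
        Two-sided p = 2*Phi(z) = 0.405703.
Step 6: alpha = 0.1. fail to reject H0.

W+ = 29.5, W- = 15.5, W = min = 15.5, p = 0.405703, fail to reject H0.


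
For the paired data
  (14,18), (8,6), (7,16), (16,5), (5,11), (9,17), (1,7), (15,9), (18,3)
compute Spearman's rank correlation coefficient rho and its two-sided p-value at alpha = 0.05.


Step 1: Rank x and y separately (midranks; no ties here).
rank(x): 14->6, 8->4, 7->3, 16->8, 5->2, 9->5, 1->1, 15->7, 18->9
rank(y): 18->9, 6->3, 16->7, 5->2, 11->6, 17->8, 7->4, 9->5, 3->1
Step 2: d_i = R_x(i) - R_y(i); compute d_i^2.
  (6-9)^2=9, (4-3)^2=1, (3-7)^2=16, (8-2)^2=36, (2-6)^2=16, (5-8)^2=9, (1-4)^2=9, (7-5)^2=4, (9-1)^2=64
sum(d^2) = 164.
Step 3: rho = 1 - 6*164 / (9*(9^2 - 1)) = 1 - 984/720 = -0.366667.
Step 4: Under H0, t = rho * sqrt((n-2)/(1-rho^2)) = -1.0427 ~ t(7).
Step 5: Two-sided p-value from the t-distribution with 7 df = 0.331740.
Step 6: alpha = 0.05. fail to reject H0.

rho = -0.3667, p = 0.331740, fail to reject H0 at alpha = 0.05.


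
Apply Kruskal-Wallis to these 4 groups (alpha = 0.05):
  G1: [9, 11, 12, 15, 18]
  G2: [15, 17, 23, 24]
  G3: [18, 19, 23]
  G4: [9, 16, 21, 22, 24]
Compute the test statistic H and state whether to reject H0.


Step 1: Combine all N = 17 observations and assign midranks.
sorted (value, group, rank): (9,G1,1.5), (9,G4,1.5), (11,G1,3), (12,G1,4), (15,G1,5.5), (15,G2,5.5), (16,G4,7), (17,G2,8), (18,G1,9.5), (18,G3,9.5), (19,G3,11), (21,G4,12), (22,G4,13), (23,G2,14.5), (23,G3,14.5), (24,G2,16.5), (24,G4,16.5)
Step 2: Sum ranks within each group.
R_1 = 23.5 (n_1 = 5)
R_2 = 44.5 (n_2 = 4)
R_3 = 35 (n_3 = 3)
R_4 = 50 (n_4 = 5)
Step 3: H = 12/(N(N+1)) * sum(R_i^2/n_i) - 3(N+1)
     = 12/(17*18) * (23.5^2/5 + 44.5^2/4 + 35^2/3 + 50^2/5) - 3*18
     = 0.039216 * 1513.85 - 54
     = 5.366503.
Step 4: Ties present; correction factor C = 1 - 30/(17^3 - 17) = 0.993873. Corrected H = 5.366503 / 0.993873 = 5.399589.
Step 5: Under H0, H ~ chi^2(3); p-value = 0.144769.
Step 6: alpha = 0.05. fail to reject H0.

H = 5.3996, df = 3, p = 0.144769, fail to reject H0.


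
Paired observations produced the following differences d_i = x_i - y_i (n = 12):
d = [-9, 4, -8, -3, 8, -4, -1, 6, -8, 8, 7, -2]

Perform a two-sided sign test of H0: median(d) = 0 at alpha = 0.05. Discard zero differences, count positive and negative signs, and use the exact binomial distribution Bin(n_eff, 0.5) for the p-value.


Step 1: Discard zero differences. Original n = 12; n_eff = number of nonzero differences = 12.
Nonzero differences (with sign): -9, +4, -8, -3, +8, -4, -1, +6, -8, +8, +7, -2
Step 2: Count signs: positive = 5, negative = 7.
Step 3: Under H0: P(positive) = 0.5, so the number of positives S ~ Bin(12, 0.5).
Step 4: Two-sided exact p-value = sum of Bin(12,0.5) probabilities at or below the observed probability = 0.774414.
Step 5: alpha = 0.05. fail to reject H0.

n_eff = 12, pos = 5, neg = 7, p = 0.774414, fail to reject H0.


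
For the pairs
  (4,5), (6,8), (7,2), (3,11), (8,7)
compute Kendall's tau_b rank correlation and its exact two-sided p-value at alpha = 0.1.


Step 1: Enumerate the 10 unordered pairs (i,j) with i<j and classify each by sign(x_j-x_i) * sign(y_j-y_i).
  (1,2):dx=+2,dy=+3->C; (1,3):dx=+3,dy=-3->D; (1,4):dx=-1,dy=+6->D; (1,5):dx=+4,dy=+2->C
  (2,3):dx=+1,dy=-6->D; (2,4):dx=-3,dy=+3->D; (2,5):dx=+2,dy=-1->D; (3,4):dx=-4,dy=+9->D
  (3,5):dx=+1,dy=+5->C; (4,5):dx=+5,dy=-4->D
Step 2: C = 3, D = 7, total pairs = 10.
Step 3: tau = (C - D)/(n(n-1)/2) = (3 - 7)/10 = -0.400000.
Step 4: Exact two-sided p-value (enumerate n! = 120 permutations of y under H0): p = 0.483333.
Step 5: alpha = 0.1. fail to reject H0.

tau_b = -0.4000 (C=3, D=7), p = 0.483333, fail to reject H0.


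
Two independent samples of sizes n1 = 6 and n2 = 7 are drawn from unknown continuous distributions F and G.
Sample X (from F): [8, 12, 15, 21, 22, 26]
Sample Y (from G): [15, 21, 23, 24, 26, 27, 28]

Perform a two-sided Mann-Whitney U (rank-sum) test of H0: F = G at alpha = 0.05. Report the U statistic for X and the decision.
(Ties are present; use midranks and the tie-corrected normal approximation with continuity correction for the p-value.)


Step 1: Combine and sort all 13 observations; assign midranks.
sorted (value, group): (8,X), (12,X), (15,X), (15,Y), (21,X), (21,Y), (22,X), (23,Y), (24,Y), (26,X), (26,Y), (27,Y), (28,Y)
ranks: 8->1, 12->2, 15->3.5, 15->3.5, 21->5.5, 21->5.5, 22->7, 23->8, 24->9, 26->10.5, 26->10.5, 27->12, 28->13
Step 2: Rank sum for X: R1 = 1 + 2 + 3.5 + 5.5 + 7 + 10.5 = 29.5.
Step 3: U_X = R1 - n1(n1+1)/2 = 29.5 - 6*7/2 = 29.5 - 21 = 8.5.
       U_Y = n1*n2 - U_X = 42 - 8.5 = 33.5.
Step 4: Ties are present, so use the tie-corrected normal approximation (with continuity correction) for the p-value.
Step 5: p-value = 0.085179; compare to alpha = 0.05. fail to reject H0.

U_X = 8.5, p = 0.085179, fail to reject H0 at alpha = 0.05.


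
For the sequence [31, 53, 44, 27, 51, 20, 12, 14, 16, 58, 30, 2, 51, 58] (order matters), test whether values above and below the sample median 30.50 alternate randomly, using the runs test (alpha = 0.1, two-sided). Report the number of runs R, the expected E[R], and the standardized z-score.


Step 1: Compute median = 30.50; label A = above, B = below.
Labels in order: AAABABBBBABBAA  (n_A = 7, n_B = 7)
Step 2: Count runs R = 7.
Step 3: Under H0 (random ordering), E[R] = 2*n_A*n_B/(n_A+n_B) + 1 = 2*7*7/14 + 1 = 8.0000.
        Var[R] = 2*n_A*n_B*(2*n_A*n_B - n_A - n_B) / ((n_A+n_B)^2 * (n_A+n_B-1)) = 8232/2548 = 3.2308.
        SD[R] = 1.7974.
Step 4: Continuity-corrected z = (R + 0.5 - E[R]) / SD[R] = (7 + 0.5 - 8.0000) / 1.7974 = -0.2782.
Step 5: Two-sided p-value via normal approximation = 2*(1 - Phi(|z|)) = 0.780879.
Step 6: alpha = 0.1. fail to reject H0.

R = 7, z = -0.2782, p = 0.780879, fail to reject H0.


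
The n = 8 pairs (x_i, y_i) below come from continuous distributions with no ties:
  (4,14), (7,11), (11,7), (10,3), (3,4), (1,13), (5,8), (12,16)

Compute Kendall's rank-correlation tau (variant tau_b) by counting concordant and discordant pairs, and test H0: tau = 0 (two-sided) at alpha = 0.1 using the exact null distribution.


Step 1: Enumerate the 28 unordered pairs (i,j) with i<j and classify each by sign(x_j-x_i) * sign(y_j-y_i).
  (1,2):dx=+3,dy=-3->D; (1,3):dx=+7,dy=-7->D; (1,4):dx=+6,dy=-11->D; (1,5):dx=-1,dy=-10->C
  (1,6):dx=-3,dy=-1->C; (1,7):dx=+1,dy=-6->D; (1,8):dx=+8,dy=+2->C; (2,3):dx=+4,dy=-4->D
  (2,4):dx=+3,dy=-8->D; (2,5):dx=-4,dy=-7->C; (2,6):dx=-6,dy=+2->D; (2,7):dx=-2,dy=-3->C
  (2,8):dx=+5,dy=+5->C; (3,4):dx=-1,dy=-4->C; (3,5):dx=-8,dy=-3->C; (3,6):dx=-10,dy=+6->D
  (3,7):dx=-6,dy=+1->D; (3,8):dx=+1,dy=+9->C; (4,5):dx=-7,dy=+1->D; (4,6):dx=-9,dy=+10->D
  (4,7):dx=-5,dy=+5->D; (4,8):dx=+2,dy=+13->C; (5,6):dx=-2,dy=+9->D; (5,7):dx=+2,dy=+4->C
  (5,8):dx=+9,dy=+12->C; (6,7):dx=+4,dy=-5->D; (6,8):dx=+11,dy=+3->C; (7,8):dx=+7,dy=+8->C
Step 2: C = 14, D = 14, total pairs = 28.
Step 3: tau = (C - D)/(n(n-1)/2) = (14 - 14)/28 = 0.000000.
Step 4: Exact two-sided p-value (enumerate n! = 40320 permutations of y under H0): p = 1.000000.
Step 5: alpha = 0.1. fail to reject H0.

tau_b = 0.0000 (C=14, D=14), p = 1.000000, fail to reject H0.


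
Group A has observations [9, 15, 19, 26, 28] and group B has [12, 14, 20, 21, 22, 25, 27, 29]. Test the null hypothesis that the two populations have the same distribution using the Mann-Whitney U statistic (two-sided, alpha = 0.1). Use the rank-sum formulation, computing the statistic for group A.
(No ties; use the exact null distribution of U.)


Step 1: Combine and sort all 13 observations; assign midranks.
sorted (value, group): (9,X), (12,Y), (14,Y), (15,X), (19,X), (20,Y), (21,Y), (22,Y), (25,Y), (26,X), (27,Y), (28,X), (29,Y)
ranks: 9->1, 12->2, 14->3, 15->4, 19->5, 20->6, 21->7, 22->8, 25->9, 26->10, 27->11, 28->12, 29->13
Step 2: Rank sum for X: R1 = 1 + 4 + 5 + 10 + 12 = 32.
Step 3: U_X = R1 - n1(n1+1)/2 = 32 - 5*6/2 = 32 - 15 = 17.
       U_Y = n1*n2 - U_X = 40 - 17 = 23.
Step 4: No ties, so the exact null distribution of U (based on enumerating the C(13,5) = 1287 equally likely rank assignments) gives the two-sided p-value.
Step 5: p-value = 0.724165; compare to alpha = 0.1. fail to reject H0.

U_X = 17, p = 0.724165, fail to reject H0 at alpha = 0.1.


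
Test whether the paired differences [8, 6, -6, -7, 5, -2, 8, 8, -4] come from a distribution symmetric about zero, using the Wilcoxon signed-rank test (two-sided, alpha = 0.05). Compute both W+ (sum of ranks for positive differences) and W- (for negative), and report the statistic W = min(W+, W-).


Step 1: Drop any zero differences (none here) and take |d_i|.
|d| = [8, 6, 6, 7, 5, 2, 8, 8, 4]
Step 2: Midrank |d_i| (ties get averaged ranks).
ranks: |8|->8, |6|->4.5, |6|->4.5, |7|->6, |5|->3, |2|->1, |8|->8, |8|->8, |4|->2
Step 3: Attach original signs; sum ranks with positive sign and with negative sign.
W+ = 8 + 4.5 + 3 + 8 + 8 = 31.5
W- = 4.5 + 6 + 1 + 2 = 13.5
(Check: W+ + W- = 45 should equal n(n+1)/2 = 45.)
Step 4: Test statistic W = min(W+, W-) = 13.5.
Step 5: Ties in |d|, so use the tie-corrected normal approximation.
        E[W] = n(n+1)/4 = 9*10/4 = 22.5.
        Tie groups: |d|=6 (t=2), |d|=8 (t=3); sum(t^3 - t) = 30.
        Var[W] = n(n+1)(2n+1)/24 - sum(t^3-t)/48 = 1710/24 - 30/48 = 70.625.
        z = (W - E[W]) / sqrt(Var[W]) = (13.5 - 22.5) / 8.4039 = -1.0709.
        Two-sided p = 2*Phi(z) = 0.284198.
Step 6: alpha = 0.05. fail to reject H0.

W+ = 31.5, W- = 13.5, W = min = 13.5, p = 0.284198, fail to reject H0.


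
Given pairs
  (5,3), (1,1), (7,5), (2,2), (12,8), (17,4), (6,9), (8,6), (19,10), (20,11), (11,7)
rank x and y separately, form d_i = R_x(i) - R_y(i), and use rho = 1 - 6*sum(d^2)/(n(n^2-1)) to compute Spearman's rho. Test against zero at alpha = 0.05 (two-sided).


Step 1: Rank x and y separately (midranks; no ties here).
rank(x): 5->3, 1->1, 7->5, 2->2, 12->8, 17->9, 6->4, 8->6, 19->10, 20->11, 11->7
rank(y): 3->3, 1->1, 5->5, 2->2, 8->8, 4->4, 9->9, 6->6, 10->10, 11->11, 7->7
Step 2: d_i = R_x(i) - R_y(i); compute d_i^2.
  (3-3)^2=0, (1-1)^2=0, (5-5)^2=0, (2-2)^2=0, (8-8)^2=0, (9-4)^2=25, (4-9)^2=25, (6-6)^2=0, (10-10)^2=0, (11-11)^2=0, (7-7)^2=0
sum(d^2) = 50.
Step 3: rho = 1 - 6*50 / (11*(11^2 - 1)) = 1 - 300/1320 = 0.772727.
Step 4: Under H0, t = rho * sqrt((n-2)/(1-rho^2)) = 3.6522 ~ t(9).
Step 5: Two-sided p-value from the t-distribution with 9 df = 0.005299.
Step 6: alpha = 0.05. reject H0.

rho = 0.7727, p = 0.005299, reject H0 at alpha = 0.05.


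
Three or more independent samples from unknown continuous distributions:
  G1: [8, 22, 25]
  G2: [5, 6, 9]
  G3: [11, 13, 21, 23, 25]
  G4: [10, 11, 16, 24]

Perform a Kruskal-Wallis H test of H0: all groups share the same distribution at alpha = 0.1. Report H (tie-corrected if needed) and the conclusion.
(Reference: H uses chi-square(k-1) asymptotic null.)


Step 1: Combine all N = 15 observations and assign midranks.
sorted (value, group, rank): (5,G2,1), (6,G2,2), (8,G1,3), (9,G2,4), (10,G4,5), (11,G3,6.5), (11,G4,6.5), (13,G3,8), (16,G4,9), (21,G3,10), (22,G1,11), (23,G3,12), (24,G4,13), (25,G1,14.5), (25,G3,14.5)
Step 2: Sum ranks within each group.
R_1 = 28.5 (n_1 = 3)
R_2 = 7 (n_2 = 3)
R_3 = 51 (n_3 = 5)
R_4 = 33.5 (n_4 = 4)
Step 3: H = 12/(N(N+1)) * sum(R_i^2/n_i) - 3(N+1)
     = 12/(15*16) * (28.5^2/3 + 7^2/3 + 51^2/5 + 33.5^2/4) - 3*16
     = 0.050000 * 1087.85 - 48
     = 6.392292.
Step 4: Ties present; correction factor C = 1 - 12/(15^3 - 15) = 0.996429. Corrected H = 6.392292 / 0.996429 = 6.415203.
Step 5: Under H0, H ~ chi^2(3); p-value = 0.093067.
Step 6: alpha = 0.1. reject H0.

H = 6.4152, df = 3, p = 0.093067, reject H0.


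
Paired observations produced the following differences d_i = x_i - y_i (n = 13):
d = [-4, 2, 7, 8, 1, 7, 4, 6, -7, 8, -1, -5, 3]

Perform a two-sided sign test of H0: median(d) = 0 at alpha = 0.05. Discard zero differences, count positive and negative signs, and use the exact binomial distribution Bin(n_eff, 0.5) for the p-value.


Step 1: Discard zero differences. Original n = 13; n_eff = number of nonzero differences = 13.
Nonzero differences (with sign): -4, +2, +7, +8, +1, +7, +4, +6, -7, +8, -1, -5, +3
Step 2: Count signs: positive = 9, negative = 4.
Step 3: Under H0: P(positive) = 0.5, so the number of positives S ~ Bin(13, 0.5).
Step 4: Two-sided exact p-value = sum of Bin(13,0.5) probabilities at or below the observed probability = 0.266846.
Step 5: alpha = 0.05. fail to reject H0.

n_eff = 13, pos = 9, neg = 4, p = 0.266846, fail to reject H0.


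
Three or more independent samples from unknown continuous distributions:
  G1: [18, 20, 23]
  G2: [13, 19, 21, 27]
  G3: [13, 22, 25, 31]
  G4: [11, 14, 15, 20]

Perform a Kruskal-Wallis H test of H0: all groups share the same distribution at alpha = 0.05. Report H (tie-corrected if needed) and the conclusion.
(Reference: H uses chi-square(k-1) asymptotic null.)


Step 1: Combine all N = 15 observations and assign midranks.
sorted (value, group, rank): (11,G4,1), (13,G2,2.5), (13,G3,2.5), (14,G4,4), (15,G4,5), (18,G1,6), (19,G2,7), (20,G1,8.5), (20,G4,8.5), (21,G2,10), (22,G3,11), (23,G1,12), (25,G3,13), (27,G2,14), (31,G3,15)
Step 2: Sum ranks within each group.
R_1 = 26.5 (n_1 = 3)
R_2 = 33.5 (n_2 = 4)
R_3 = 41.5 (n_3 = 4)
R_4 = 18.5 (n_4 = 4)
Step 3: H = 12/(N(N+1)) * sum(R_i^2/n_i) - 3(N+1)
     = 12/(15*16) * (26.5^2/3 + 33.5^2/4 + 41.5^2/4 + 18.5^2/4) - 3*16
     = 0.050000 * 1030.77 - 48
     = 3.538542.
Step 4: Ties present; correction factor C = 1 - 12/(15^3 - 15) = 0.996429. Corrected H = 3.538542 / 0.996429 = 3.551225.
Step 5: Under H0, H ~ chi^2(3); p-value = 0.314179.
Step 6: alpha = 0.05. fail to reject H0.

H = 3.5512, df = 3, p = 0.314179, fail to reject H0.


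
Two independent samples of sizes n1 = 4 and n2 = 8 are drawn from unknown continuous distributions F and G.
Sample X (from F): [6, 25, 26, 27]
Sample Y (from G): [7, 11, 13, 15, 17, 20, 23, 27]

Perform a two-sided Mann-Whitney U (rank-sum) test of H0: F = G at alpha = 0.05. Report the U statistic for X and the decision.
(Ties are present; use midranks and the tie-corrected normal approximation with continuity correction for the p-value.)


Step 1: Combine and sort all 12 observations; assign midranks.
sorted (value, group): (6,X), (7,Y), (11,Y), (13,Y), (15,Y), (17,Y), (20,Y), (23,Y), (25,X), (26,X), (27,X), (27,Y)
ranks: 6->1, 7->2, 11->3, 13->4, 15->5, 17->6, 20->7, 23->8, 25->9, 26->10, 27->11.5, 27->11.5
Step 2: Rank sum for X: R1 = 1 + 9 + 10 + 11.5 = 31.5.
Step 3: U_X = R1 - n1(n1+1)/2 = 31.5 - 4*5/2 = 31.5 - 10 = 21.5.
       U_Y = n1*n2 - U_X = 32 - 21.5 = 10.5.
Step 4: Ties are present, so use the tie-corrected normal approximation (with continuity correction) for the p-value.
Step 5: p-value = 0.394938; compare to alpha = 0.05. fail to reject H0.

U_X = 21.5, p = 0.394938, fail to reject H0 at alpha = 0.05.


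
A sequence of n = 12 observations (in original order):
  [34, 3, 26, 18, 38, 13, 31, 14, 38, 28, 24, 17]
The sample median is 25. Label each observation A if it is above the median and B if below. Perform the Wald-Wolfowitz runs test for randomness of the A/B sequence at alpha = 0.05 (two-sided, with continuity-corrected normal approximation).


Step 1: Compute median = 25; label A = above, B = below.
Labels in order: ABABABABAABB  (n_A = 6, n_B = 6)
Step 2: Count runs R = 10.
Step 3: Under H0 (random ordering), E[R] = 2*n_A*n_B/(n_A+n_B) + 1 = 2*6*6/12 + 1 = 7.0000.
        Var[R] = 2*n_A*n_B*(2*n_A*n_B - n_A - n_B) / ((n_A+n_B)^2 * (n_A+n_B-1)) = 4320/1584 = 2.7273.
        SD[R] = 1.6514.
Step 4: Continuity-corrected z = (R - 0.5 - E[R]) / SD[R] = (10 - 0.5 - 7.0000) / 1.6514 = 1.5138.
Step 5: Two-sided p-value via normal approximation = 2*(1 - Phi(|z|)) = 0.130070.
Step 6: alpha = 0.05. fail to reject H0.

R = 10, z = 1.5138, p = 0.130070, fail to reject H0.


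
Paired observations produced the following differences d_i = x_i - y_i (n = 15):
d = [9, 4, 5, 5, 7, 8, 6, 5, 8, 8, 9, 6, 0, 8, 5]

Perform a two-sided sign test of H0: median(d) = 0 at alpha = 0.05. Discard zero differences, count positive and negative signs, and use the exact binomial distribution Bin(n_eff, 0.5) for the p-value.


Step 1: Discard zero differences. Original n = 15; n_eff = number of nonzero differences = 14.
Nonzero differences (with sign): +9, +4, +5, +5, +7, +8, +6, +5, +8, +8, +9, +6, +8, +5
Step 2: Count signs: positive = 14, negative = 0.
Step 3: Under H0: P(positive) = 0.5, so the number of positives S ~ Bin(14, 0.5).
Step 4: Two-sided exact p-value = sum of Bin(14,0.5) probabilities at or below the observed probability = 0.000122.
Step 5: alpha = 0.05. reject H0.

n_eff = 14, pos = 14, neg = 0, p = 0.000122, reject H0.


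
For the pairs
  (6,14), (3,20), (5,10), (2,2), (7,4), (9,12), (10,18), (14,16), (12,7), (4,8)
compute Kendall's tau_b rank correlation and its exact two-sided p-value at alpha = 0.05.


Step 1: Enumerate the 45 unordered pairs (i,j) with i<j and classify each by sign(x_j-x_i) * sign(y_j-y_i).
  (1,2):dx=-3,dy=+6->D; (1,3):dx=-1,dy=-4->C; (1,4):dx=-4,dy=-12->C; (1,5):dx=+1,dy=-10->D
  (1,6):dx=+3,dy=-2->D; (1,7):dx=+4,dy=+4->C; (1,8):dx=+8,dy=+2->C; (1,9):dx=+6,dy=-7->D
  (1,10):dx=-2,dy=-6->C; (2,3):dx=+2,dy=-10->D; (2,4):dx=-1,dy=-18->C; (2,5):dx=+4,dy=-16->D
  (2,6):dx=+6,dy=-8->D; (2,7):dx=+7,dy=-2->D; (2,8):dx=+11,dy=-4->D; (2,9):dx=+9,dy=-13->D
  (2,10):dx=+1,dy=-12->D; (3,4):dx=-3,dy=-8->C; (3,5):dx=+2,dy=-6->D; (3,6):dx=+4,dy=+2->C
  (3,7):dx=+5,dy=+8->C; (3,8):dx=+9,dy=+6->C; (3,9):dx=+7,dy=-3->D; (3,10):dx=-1,dy=-2->C
  (4,5):dx=+5,dy=+2->C; (4,6):dx=+7,dy=+10->C; (4,7):dx=+8,dy=+16->C; (4,8):dx=+12,dy=+14->C
  (4,9):dx=+10,dy=+5->C; (4,10):dx=+2,dy=+6->C; (5,6):dx=+2,dy=+8->C; (5,7):dx=+3,dy=+14->C
  (5,8):dx=+7,dy=+12->C; (5,9):dx=+5,dy=+3->C; (5,10):dx=-3,dy=+4->D; (6,7):dx=+1,dy=+6->C
  (6,8):dx=+5,dy=+4->C; (6,9):dx=+3,dy=-5->D; (6,10):dx=-5,dy=-4->C; (7,8):dx=+4,dy=-2->D
  (7,9):dx=+2,dy=-11->D; (7,10):dx=-6,dy=-10->C; (8,9):dx=-2,dy=-9->C; (8,10):dx=-10,dy=-8->C
  (9,10):dx=-8,dy=+1->D
Step 2: C = 27, D = 18, total pairs = 45.
Step 3: tau = (C - D)/(n(n-1)/2) = (27 - 18)/45 = 0.200000.
Step 4: Exact two-sided p-value (enumerate n! = 3628800 permutations of y under H0): p = 0.484313.
Step 5: alpha = 0.05. fail to reject H0.

tau_b = 0.2000 (C=27, D=18), p = 0.484313, fail to reject H0.


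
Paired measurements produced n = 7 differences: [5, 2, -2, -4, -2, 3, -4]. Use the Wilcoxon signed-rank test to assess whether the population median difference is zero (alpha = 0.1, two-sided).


Step 1: Drop any zero differences (none here) and take |d_i|.
|d| = [5, 2, 2, 4, 2, 3, 4]
Step 2: Midrank |d_i| (ties get averaged ranks).
ranks: |5|->7, |2|->2, |2|->2, |4|->5.5, |2|->2, |3|->4, |4|->5.5
Step 3: Attach original signs; sum ranks with positive sign and with negative sign.
W+ = 7 + 2 + 4 = 13
W- = 2 + 5.5 + 2 + 5.5 = 15
(Check: W+ + W- = 28 should equal n(n+1)/2 = 28.)
Step 4: Test statistic W = min(W+, W-) = 13.
Step 5: Ties in |d|, so use the tie-corrected normal approximation.
        E[W] = n(n+1)/4 = 7*8/4 = 14.
        Tie groups: |d|=2 (t=3), |d|=4 (t=2); sum(t^3 - t) = 30.
        Var[W] = n(n+1)(2n+1)/24 - sum(t^3-t)/48 = 840/24 - 30/48 = 34.375.
        z = (W - E[W]) / sqrt(Var[W]) = (13 - 14) / 5.8630 = -0.1706.
        Two-sided p = 2*Phi(z) = 0.864569.
Step 6: alpha = 0.1. fail to reject H0.

W+ = 13, W- = 15, W = min = 13, p = 0.864569, fail to reject H0.


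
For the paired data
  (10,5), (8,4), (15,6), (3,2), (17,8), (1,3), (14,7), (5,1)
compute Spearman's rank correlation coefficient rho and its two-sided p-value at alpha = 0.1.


Step 1: Rank x and y separately (midranks; no ties here).
rank(x): 10->5, 8->4, 15->7, 3->2, 17->8, 1->1, 14->6, 5->3
rank(y): 5->5, 4->4, 6->6, 2->2, 8->8, 3->3, 7->7, 1->1
Step 2: d_i = R_x(i) - R_y(i); compute d_i^2.
  (5-5)^2=0, (4-4)^2=0, (7-6)^2=1, (2-2)^2=0, (8-8)^2=0, (1-3)^2=4, (6-7)^2=1, (3-1)^2=4
sum(d^2) = 10.
Step 3: rho = 1 - 6*10 / (8*(8^2 - 1)) = 1 - 60/504 = 0.880952.
Step 4: Under H0, t = rho * sqrt((n-2)/(1-rho^2)) = 4.5601 ~ t(6).
Step 5: Two-sided p-value from the t-distribution with 6 df = 0.003850.
Step 6: alpha = 0.1. reject H0.

rho = 0.8810, p = 0.003850, reject H0 at alpha = 0.1.


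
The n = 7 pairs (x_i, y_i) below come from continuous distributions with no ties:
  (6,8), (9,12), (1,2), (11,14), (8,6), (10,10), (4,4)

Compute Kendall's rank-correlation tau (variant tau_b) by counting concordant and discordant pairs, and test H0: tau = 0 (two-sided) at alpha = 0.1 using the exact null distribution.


Step 1: Enumerate the 21 unordered pairs (i,j) with i<j and classify each by sign(x_j-x_i) * sign(y_j-y_i).
  (1,2):dx=+3,dy=+4->C; (1,3):dx=-5,dy=-6->C; (1,4):dx=+5,dy=+6->C; (1,5):dx=+2,dy=-2->D
  (1,6):dx=+4,dy=+2->C; (1,7):dx=-2,dy=-4->C; (2,3):dx=-8,dy=-10->C; (2,4):dx=+2,dy=+2->C
  (2,5):dx=-1,dy=-6->C; (2,6):dx=+1,dy=-2->D; (2,7):dx=-5,dy=-8->C; (3,4):dx=+10,dy=+12->C
  (3,5):dx=+7,dy=+4->C; (3,6):dx=+9,dy=+8->C; (3,7):dx=+3,dy=+2->C; (4,5):dx=-3,dy=-8->C
  (4,6):dx=-1,dy=-4->C; (4,7):dx=-7,dy=-10->C; (5,6):dx=+2,dy=+4->C; (5,7):dx=-4,dy=-2->C
  (6,7):dx=-6,dy=-6->C
Step 2: C = 19, D = 2, total pairs = 21.
Step 3: tau = (C - D)/(n(n-1)/2) = (19 - 2)/21 = 0.809524.
Step 4: Exact two-sided p-value (enumerate n! = 5040 permutations of y under H0): p = 0.010714.
Step 5: alpha = 0.1. reject H0.

tau_b = 0.8095 (C=19, D=2), p = 0.010714, reject H0.


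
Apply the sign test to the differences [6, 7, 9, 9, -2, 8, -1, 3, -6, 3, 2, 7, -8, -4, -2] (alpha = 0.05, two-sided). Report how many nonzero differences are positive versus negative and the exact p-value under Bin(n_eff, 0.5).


Step 1: Discard zero differences. Original n = 15; n_eff = number of nonzero differences = 15.
Nonzero differences (with sign): +6, +7, +9, +9, -2, +8, -1, +3, -6, +3, +2, +7, -8, -4, -2
Step 2: Count signs: positive = 9, negative = 6.
Step 3: Under H0: P(positive) = 0.5, so the number of positives S ~ Bin(15, 0.5).
Step 4: Two-sided exact p-value = sum of Bin(15,0.5) probabilities at or below the observed probability = 0.607239.
Step 5: alpha = 0.05. fail to reject H0.

n_eff = 15, pos = 9, neg = 6, p = 0.607239, fail to reject H0.


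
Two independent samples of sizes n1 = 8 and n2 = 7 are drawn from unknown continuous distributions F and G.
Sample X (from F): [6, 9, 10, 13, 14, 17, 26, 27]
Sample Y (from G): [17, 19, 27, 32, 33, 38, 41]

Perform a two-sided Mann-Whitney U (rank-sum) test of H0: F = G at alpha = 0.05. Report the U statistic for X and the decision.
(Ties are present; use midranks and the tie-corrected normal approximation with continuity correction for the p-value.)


Step 1: Combine and sort all 15 observations; assign midranks.
sorted (value, group): (6,X), (9,X), (10,X), (13,X), (14,X), (17,X), (17,Y), (19,Y), (26,X), (27,X), (27,Y), (32,Y), (33,Y), (38,Y), (41,Y)
ranks: 6->1, 9->2, 10->3, 13->4, 14->5, 17->6.5, 17->6.5, 19->8, 26->9, 27->10.5, 27->10.5, 32->12, 33->13, 38->14, 41->15
Step 2: Rank sum for X: R1 = 1 + 2 + 3 + 4 + 5 + 6.5 + 9 + 10.5 = 41.
Step 3: U_X = R1 - n1(n1+1)/2 = 41 - 8*9/2 = 41 - 36 = 5.
       U_Y = n1*n2 - U_X = 56 - 5 = 51.
Step 4: Ties are present, so use the tie-corrected normal approximation (with continuity correction) for the p-value.
Step 5: p-value = 0.009093; compare to alpha = 0.05. reject H0.

U_X = 5, p = 0.009093, reject H0 at alpha = 0.05.
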